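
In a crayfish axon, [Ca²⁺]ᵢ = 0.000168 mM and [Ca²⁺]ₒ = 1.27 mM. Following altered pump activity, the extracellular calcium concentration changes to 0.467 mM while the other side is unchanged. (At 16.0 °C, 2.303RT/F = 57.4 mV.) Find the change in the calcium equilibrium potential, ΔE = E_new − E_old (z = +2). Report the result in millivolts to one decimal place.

-12.5 mV

E_old = (57.4/2)·log₁₀(1.27/0.000168) = 111.31 mV
E_new = (57.4/2)·log₁₀(0.467/0.000168) = 98.84 mV
ΔE = 98.84 − (111.31) = -12.47 mV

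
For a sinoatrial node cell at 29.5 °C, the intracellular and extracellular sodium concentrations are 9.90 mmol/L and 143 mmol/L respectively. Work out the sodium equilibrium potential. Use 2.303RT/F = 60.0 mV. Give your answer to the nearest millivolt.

E = (60.0/z) · log₁₀([Na⁺]_out/[Na⁺]_in) with z = +1.
= (60.0/1) · log₁₀(143/9.90) = 60.00 · log₁₀(14.44)
= 60.00 · (1.1597) = 69.58 mV

70 mV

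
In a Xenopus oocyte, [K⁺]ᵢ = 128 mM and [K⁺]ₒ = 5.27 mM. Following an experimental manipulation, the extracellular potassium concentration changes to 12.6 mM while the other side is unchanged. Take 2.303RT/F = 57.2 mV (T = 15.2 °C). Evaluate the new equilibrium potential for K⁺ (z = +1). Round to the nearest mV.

After the shift: [K⁺]_out = 12.6, [K⁺]_in = 128 mM.
E_new = (57.2/1)·log₁₀(12.6/128) = 57.20 · (-1.0068) = -57.59 mV

-58 mV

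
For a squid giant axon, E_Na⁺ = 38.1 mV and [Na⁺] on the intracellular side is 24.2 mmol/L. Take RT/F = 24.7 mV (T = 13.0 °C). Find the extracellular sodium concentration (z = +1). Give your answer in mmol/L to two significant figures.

110 mmol/L

Nernst: E = (24.7/1) · ln([out]/[in]), so ln([out]/[in]) = 38.1 × 1 / 24.7 = 1.5425.
[out]/[in] = e^(1.5425) = 4.676.
[out] = 4.676 × 24.2 = 113.2 mmol/L.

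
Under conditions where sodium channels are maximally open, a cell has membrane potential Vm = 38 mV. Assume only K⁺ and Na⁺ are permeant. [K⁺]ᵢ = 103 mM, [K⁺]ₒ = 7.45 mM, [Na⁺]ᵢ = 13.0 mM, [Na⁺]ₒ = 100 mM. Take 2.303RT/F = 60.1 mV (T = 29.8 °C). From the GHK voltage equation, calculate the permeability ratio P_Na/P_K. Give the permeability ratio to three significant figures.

9.81

Let α = P_Na/P_K. GHK: Vm = 60.1·log₁₀[(Kₒ + α·Naₒ)/(Kᵢ + α·Naᵢ)].
10^(Vm/60.1) = 10^(38.0/60.1) = 4.2882
So 4.2882·(Kᵢ + α·Naᵢ) = Kₒ + α·Naₒ → α = (4.2882·103.0 − 7.45) / (100.0 − 4.2882·13.0)
α = (441.7 − 7.45) / (100.0 − 55.75) = 434.2/44.25 = 9.813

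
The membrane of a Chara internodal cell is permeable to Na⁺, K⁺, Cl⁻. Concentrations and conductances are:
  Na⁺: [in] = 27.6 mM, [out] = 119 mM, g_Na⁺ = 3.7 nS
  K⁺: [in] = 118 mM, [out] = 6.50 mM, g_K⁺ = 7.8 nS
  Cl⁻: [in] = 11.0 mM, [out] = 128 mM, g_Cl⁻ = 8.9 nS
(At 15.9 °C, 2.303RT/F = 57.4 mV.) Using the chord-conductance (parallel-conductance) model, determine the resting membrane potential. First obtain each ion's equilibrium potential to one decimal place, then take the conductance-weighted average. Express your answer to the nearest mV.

E_Na⁺ = (57.4/1)·log₁₀(119/27.6) = 36.4 mV
E_K⁺ = (57.4/1)·log₁₀(6.50/118) = -72.3 mV
E_Cl⁻ = (57.4/-1)·log₁₀(128/11.0) = -61.2 mV
Vm = (Σ gᵢEᵢ)/(Σ gᵢ) = (3.7·36.4 + 7.8·-72.3 + 8.9·-61.2) / (3.7 + 7.8 + 8.9)
= -973.94 / 20.4 = -47.74 mV

-48 mV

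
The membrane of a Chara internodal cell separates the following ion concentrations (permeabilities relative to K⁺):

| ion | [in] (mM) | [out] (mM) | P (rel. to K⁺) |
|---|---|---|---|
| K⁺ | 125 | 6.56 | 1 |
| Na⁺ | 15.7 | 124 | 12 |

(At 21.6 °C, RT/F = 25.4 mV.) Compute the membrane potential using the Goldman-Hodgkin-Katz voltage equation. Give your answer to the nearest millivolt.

40 mV

Vm = 25.4 · ln[(Σ P·[cation]ₒ + Σ P·[anion]ᵢ) / (Σ P·[cation]ᵢ + Σ P·[anion]ₒ)]
Numerator = 1×6.56 + 12×124 = 1495
Denominator = 1×125 + 12×15.7 = 313.4
Vm = 25.4 · ln(4.7689) = 25.4 × (1.5621) = 39.68 mV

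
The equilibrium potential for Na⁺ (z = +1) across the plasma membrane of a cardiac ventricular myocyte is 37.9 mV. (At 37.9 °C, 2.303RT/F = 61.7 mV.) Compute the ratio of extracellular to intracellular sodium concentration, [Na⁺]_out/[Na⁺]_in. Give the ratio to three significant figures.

4.11

log₁₀([out]/[in]) = E·z/(61.7) = 37.9 × 1 / 61.7 = 0.6143
[out]/[in] = 10^(0.6143) = 4.114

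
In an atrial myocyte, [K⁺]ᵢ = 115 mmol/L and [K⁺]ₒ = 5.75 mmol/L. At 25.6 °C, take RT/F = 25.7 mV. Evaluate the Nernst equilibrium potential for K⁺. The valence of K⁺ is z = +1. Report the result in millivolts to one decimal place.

E = (25.7/z) · ln([K⁺]_out/[K⁺]_in) with z = +1.
= (25.7/1) · ln(5.75/115) = 25.70 · ln(0.05)
= 25.70 · (-2.9957) = -76.99 mV

-77.0 mV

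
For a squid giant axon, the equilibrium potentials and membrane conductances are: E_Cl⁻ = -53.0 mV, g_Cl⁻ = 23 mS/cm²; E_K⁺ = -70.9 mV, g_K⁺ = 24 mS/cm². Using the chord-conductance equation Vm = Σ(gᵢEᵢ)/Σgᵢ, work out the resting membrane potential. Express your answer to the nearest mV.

Σ gᵢEᵢ = 23·(-53.0) + 24·(-70.9) = -2920.60
Σ gᵢ = 23 + 24 = 47
Vm = -2920.60 / 47 = -62.14 mV

-62 mV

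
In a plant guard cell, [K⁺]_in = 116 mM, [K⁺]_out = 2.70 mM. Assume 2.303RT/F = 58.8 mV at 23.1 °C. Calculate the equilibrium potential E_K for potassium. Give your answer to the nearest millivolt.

E = (58.8/z) · log₁₀([K⁺]_out/[K⁺]_in) with z = +1.
= (58.8/1) · log₁₀(2.70/116) = 58.80 · log₁₀(0.02328)
= 58.80 · (-1.6331) = -96.03 mV

-96 mV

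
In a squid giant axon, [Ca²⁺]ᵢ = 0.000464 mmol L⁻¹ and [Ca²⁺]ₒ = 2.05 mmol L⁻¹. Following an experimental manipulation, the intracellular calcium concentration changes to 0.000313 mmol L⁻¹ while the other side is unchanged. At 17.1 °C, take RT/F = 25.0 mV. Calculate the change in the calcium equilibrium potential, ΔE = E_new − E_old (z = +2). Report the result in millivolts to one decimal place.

4.9 mV

E_old = (25.0/2)·ln(2.05/0.000464) = 104.92 mV
E_new = (25.0/2)·ln(2.05/0.000313) = 109.84 mV
ΔE = 109.84 − (104.92) = 4.92 mV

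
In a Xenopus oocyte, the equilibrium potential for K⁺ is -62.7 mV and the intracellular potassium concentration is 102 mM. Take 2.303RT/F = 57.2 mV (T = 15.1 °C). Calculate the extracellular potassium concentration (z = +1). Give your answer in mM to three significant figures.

Nernst: E = (57.2/1) · log₁₀([out]/[in]), so log₁₀([out]/[in]) = -62.7 × 1 / 57.2 = -1.0962.
[out]/[in] = 10^(-1.0962) = 0.08014.
[out] = 0.08014 × 102 = 8.174 mM.

8.17 mM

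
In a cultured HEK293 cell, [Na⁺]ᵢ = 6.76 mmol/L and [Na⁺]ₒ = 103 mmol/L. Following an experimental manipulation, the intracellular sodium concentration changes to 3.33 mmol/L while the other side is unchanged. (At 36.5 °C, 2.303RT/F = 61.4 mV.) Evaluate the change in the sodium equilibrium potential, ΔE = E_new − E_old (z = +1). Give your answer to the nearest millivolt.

19 mV

E_old = (61.4/1)·log₁₀(103/6.76) = 72.63 mV
E_new = (61.4/1)·log₁₀(103/3.33) = 91.51 mV
ΔE = 91.51 − (72.63) = 18.88 mV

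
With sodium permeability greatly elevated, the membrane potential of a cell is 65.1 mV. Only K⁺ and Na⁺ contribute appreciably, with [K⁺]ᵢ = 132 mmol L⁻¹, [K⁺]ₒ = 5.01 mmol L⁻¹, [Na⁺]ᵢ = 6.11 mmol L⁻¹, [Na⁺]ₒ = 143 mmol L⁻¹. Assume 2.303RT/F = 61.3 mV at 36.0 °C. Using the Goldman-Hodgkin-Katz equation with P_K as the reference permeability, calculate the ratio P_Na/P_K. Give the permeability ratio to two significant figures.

21

Let α = P_Na/P_K. GHK: Vm = 61.3·log₁₀[(Kₒ + α·Naₒ)/(Kᵢ + α·Naᵢ)].
10^(Vm/61.3) = 10^(65.1/61.3) = 11.534
So 11.534·(Kᵢ + α·Naᵢ) = Kₒ + α·Naₒ → α = (11.534·132.0 − 5.01) / (143.0 − 11.534·6.11)
α = (1523 − 5.01) / (143.0 − 70.47) = 1518/72.53 = 20.92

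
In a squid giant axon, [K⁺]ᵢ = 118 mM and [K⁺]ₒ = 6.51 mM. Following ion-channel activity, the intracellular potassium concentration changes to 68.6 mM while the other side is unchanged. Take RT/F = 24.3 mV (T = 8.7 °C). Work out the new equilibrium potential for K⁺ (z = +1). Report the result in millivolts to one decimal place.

After the shift: [K⁺]_out = 6.51, [K⁺]_in = 68.6 mM.
E_new = (24.3/1)·ln(6.51/68.6) = 24.30 · (-2.3550) = -57.23 mV

-57.2 mV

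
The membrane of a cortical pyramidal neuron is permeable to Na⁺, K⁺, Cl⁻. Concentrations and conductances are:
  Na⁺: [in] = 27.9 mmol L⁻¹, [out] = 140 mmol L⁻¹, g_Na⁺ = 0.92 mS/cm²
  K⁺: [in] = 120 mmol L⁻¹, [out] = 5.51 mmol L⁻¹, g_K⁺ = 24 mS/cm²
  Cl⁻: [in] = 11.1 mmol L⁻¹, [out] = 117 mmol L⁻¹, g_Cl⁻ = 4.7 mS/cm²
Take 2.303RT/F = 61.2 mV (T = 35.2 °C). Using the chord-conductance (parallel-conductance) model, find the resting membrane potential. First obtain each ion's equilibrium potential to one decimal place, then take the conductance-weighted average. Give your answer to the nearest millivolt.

E_Na⁺ = (61.2/1)·log₁₀(140/27.9) = 42.9 mV
E_K⁺ = (61.2/1)·log₁₀(5.51/120) = -81.9 mV
E_Cl⁻ = (61.2/-1)·log₁₀(117/11.1) = -62.6 mV
Vm = (Σ gᵢEᵢ)/(Σ gᵢ) = (0.92·42.9 + 24·-81.9 + 4.7·-62.6) / (0.92 + 24 + 4.7)
= -2220.35 / 29.62 = -74.96 mV

-75 mV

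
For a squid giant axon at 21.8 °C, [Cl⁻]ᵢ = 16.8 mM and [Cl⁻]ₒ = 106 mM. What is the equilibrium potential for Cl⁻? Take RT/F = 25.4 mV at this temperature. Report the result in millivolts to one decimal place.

E = (25.4/z) · ln([Cl⁻]_out/[Cl⁻]_in) with z = -1.
For an anion, dividing by z = -1 reverses the sign.
= (25.4/-1) · ln(106/16.8) = -25.40 · ln(6.31)
= -25.40 · (1.8421) = -46.79 mV

-46.8 mV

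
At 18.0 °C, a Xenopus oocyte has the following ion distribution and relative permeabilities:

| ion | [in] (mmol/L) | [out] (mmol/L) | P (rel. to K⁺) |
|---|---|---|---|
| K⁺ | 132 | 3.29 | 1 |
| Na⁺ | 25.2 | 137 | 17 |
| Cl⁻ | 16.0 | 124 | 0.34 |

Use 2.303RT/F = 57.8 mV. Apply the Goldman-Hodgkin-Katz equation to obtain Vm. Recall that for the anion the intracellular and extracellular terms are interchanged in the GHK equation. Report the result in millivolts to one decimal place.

34.0 mV

Vm = 57.8 · log₁₀[(Σ P·[cation]ₒ + Σ P·[anion]ᵢ) / (Σ P·[cation]ᵢ + Σ P·[anion]ₒ)]
Numerator = 1×3.29 + 17×137 + 0.34×16.0 = 2338
Denominator = 1×132 + 17×25.2 + 0.34×124 = 602.6
Vm = 57.8 · log₁₀(3.8797) = 57.8 × (0.5888) = 34.03 mV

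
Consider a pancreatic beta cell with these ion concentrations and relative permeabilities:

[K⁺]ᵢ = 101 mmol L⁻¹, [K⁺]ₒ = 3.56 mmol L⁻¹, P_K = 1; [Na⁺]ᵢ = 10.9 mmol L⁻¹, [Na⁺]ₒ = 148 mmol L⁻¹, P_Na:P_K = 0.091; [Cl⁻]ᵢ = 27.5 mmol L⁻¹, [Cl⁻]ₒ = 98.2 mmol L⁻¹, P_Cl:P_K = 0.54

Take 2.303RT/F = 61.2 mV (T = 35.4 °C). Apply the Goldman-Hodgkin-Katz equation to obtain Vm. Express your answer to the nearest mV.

Vm = 61.2 · log₁₀[(Σ P·[cation]ₒ + Σ P·[anion]ᵢ) / (Σ P·[cation]ᵢ + Σ P·[anion]ₒ)]
Numerator = 1×3.56 + 0.091×148 + 0.54×27.5 = 31.88
Denominator = 1×101 + 0.091×10.9 + 0.54×98.2 = 155
Vm = 61.2 · log₁₀(0.20564) = 61.2 × (-0.6869) = -42.04 mV

-42 mV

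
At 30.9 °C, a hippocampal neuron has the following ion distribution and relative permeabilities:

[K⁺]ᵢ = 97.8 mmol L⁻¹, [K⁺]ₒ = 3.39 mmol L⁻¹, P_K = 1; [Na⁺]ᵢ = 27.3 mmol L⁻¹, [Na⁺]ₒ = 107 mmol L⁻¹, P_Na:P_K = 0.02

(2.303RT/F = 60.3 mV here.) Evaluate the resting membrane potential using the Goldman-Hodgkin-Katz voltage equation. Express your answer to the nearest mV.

Vm = 60.3 · log₁₀[(Σ P·[cation]ₒ + Σ P·[anion]ᵢ) / (Σ P·[cation]ᵢ + Σ P·[anion]ₒ)]
Numerator = 1×3.39 + 0.02×107 = 5.53
Denominator = 1×97.8 + 0.02×27.3 = 98.35
Vm = 60.3 · log₁₀(0.05623) = 60.3 × (-1.2500) = -75.38 mV

-75 mV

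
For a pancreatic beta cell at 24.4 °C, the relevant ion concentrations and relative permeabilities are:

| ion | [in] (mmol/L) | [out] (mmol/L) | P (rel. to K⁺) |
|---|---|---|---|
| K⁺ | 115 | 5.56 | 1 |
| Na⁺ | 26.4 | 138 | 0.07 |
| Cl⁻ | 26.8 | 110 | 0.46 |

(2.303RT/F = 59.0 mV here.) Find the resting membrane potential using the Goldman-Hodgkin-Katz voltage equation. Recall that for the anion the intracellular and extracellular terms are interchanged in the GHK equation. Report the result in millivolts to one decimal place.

Vm = 59.0 · log₁₀[(Σ P·[cation]ₒ + Σ P·[anion]ᵢ) / (Σ P·[cation]ᵢ + Σ P·[anion]ₒ)]
Numerator = 1×5.56 + 0.07×138 + 0.46×26.8 = 27.55
Denominator = 1×115 + 0.07×26.4 + 0.46×110 = 167.4
Vm = 59.0 · log₁₀(0.16452) = 59.0 × (-0.7838) = -46.24 mV

-46.2 mV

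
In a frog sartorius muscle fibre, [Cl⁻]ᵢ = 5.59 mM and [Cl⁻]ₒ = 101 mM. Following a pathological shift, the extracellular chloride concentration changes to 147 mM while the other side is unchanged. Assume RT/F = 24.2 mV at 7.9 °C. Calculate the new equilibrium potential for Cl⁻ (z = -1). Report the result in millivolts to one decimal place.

After the shift: [Cl⁻]_out = 147, [Cl⁻]_in = 5.59 mM.
E_new = (24.2/-1)·ln(147/5.59) = -24.20 · (3.2695) = -79.12 mV

-79.1 mV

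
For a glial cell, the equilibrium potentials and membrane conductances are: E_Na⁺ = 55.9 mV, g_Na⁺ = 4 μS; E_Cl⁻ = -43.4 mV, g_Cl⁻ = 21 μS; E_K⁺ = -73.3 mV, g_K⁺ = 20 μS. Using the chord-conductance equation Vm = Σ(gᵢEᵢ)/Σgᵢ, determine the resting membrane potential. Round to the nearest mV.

-48 mV

Σ gᵢEᵢ = 4·(55.9) + 21·(-43.4) + 20·(-73.3) = -2153.80
Σ gᵢ = 4 + 21 + 20 = 45
Vm = -2153.80 / 45 = -47.86 mV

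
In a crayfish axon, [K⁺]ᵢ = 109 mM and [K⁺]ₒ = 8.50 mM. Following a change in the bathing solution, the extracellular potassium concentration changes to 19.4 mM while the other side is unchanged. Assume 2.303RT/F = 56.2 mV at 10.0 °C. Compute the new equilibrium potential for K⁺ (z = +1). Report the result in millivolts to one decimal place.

-42.1 mV

After the shift: [K⁺]_out = 19.4, [K⁺]_in = 109 mM.
E_new = (56.2/1)·log₁₀(19.4/109) = 56.20 · (-0.7496) = -42.13 mV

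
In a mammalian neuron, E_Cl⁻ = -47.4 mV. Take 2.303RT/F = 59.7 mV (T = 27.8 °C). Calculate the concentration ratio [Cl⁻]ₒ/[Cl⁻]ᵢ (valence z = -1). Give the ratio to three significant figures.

log₁₀([out]/[in]) = E·z/(59.7) = -47.4 × -1 / 59.7 = 0.7940
[out]/[in] = 10^(0.7940) = 6.223

6.22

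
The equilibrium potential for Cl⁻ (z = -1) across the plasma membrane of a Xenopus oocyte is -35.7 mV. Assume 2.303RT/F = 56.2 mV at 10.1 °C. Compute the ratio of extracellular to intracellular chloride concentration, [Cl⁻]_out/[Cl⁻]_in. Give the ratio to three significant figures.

4.32

log₁₀([out]/[in]) = E·z/(56.2) = -35.7 × -1 / 56.2 = 0.6352
[out]/[in] = 10^(0.6352) = 4.317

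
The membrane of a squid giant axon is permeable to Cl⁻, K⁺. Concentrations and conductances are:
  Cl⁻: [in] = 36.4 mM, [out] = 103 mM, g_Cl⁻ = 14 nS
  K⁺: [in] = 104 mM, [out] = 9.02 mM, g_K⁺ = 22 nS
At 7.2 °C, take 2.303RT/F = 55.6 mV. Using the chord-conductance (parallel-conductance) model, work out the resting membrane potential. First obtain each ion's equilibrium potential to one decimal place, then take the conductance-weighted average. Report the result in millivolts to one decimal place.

E_Cl⁻ = (55.6/-1)·log₁₀(103/36.4) = -25.1 mV
E_K⁺ = (55.6/1)·log₁₀(9.02/104) = -59.0 mV
Vm = (Σ gᵢEᵢ)/(Σ gᵢ) = (14·-25.1 + 22·-59.0) / (14 + 22)
= -1649.40 / 36 = -45.82 mV

-45.8 mV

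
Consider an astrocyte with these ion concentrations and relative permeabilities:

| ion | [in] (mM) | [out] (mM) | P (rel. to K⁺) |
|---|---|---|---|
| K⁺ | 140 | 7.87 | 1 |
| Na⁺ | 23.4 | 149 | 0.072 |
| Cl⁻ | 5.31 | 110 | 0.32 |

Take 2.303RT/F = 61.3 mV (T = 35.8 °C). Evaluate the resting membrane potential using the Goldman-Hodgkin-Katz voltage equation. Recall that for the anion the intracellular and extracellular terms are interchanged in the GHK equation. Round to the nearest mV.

Vm = 61.3 · log₁₀[(Σ P·[cation]ₒ + Σ P·[anion]ᵢ) / (Σ P·[cation]ᵢ + Σ P·[anion]ₒ)]
Numerator = 1×7.87 + 0.072×149 + 0.32×5.31 = 20.3
Denominator = 1×140 + 0.072×23.4 + 0.32×110 = 176.9
Vm = 61.3 · log₁₀(0.11475) = 61.3 × (-0.9403) = -57.64 mV

-58 mV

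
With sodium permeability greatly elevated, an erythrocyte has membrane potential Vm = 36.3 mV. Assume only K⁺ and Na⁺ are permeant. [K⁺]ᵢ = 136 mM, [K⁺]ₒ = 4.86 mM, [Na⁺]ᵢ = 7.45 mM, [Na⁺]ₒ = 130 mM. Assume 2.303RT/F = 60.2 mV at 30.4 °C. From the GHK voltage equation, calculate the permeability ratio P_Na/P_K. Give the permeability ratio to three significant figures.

Let α = P_Na/P_K. GHK: Vm = 60.2·log₁₀[(Kₒ + α·Naₒ)/(Kᵢ + α·Naᵢ)].
10^(Vm/60.2) = 10^(36.3/60.2) = 4.0086
So 4.0086·(Kᵢ + α·Naᵢ) = Kₒ + α·Naₒ → α = (4.0086·136.0 − 4.86) / (130.0 − 4.0086·7.45)
α = (545.2 − 4.86) / (130.0 − 29.86) = 540.3/100.1 = 5.396

5.40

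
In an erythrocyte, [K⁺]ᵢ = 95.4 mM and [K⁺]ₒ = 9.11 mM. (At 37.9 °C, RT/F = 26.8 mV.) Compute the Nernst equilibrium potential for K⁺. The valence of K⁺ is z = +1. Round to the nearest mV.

E = (26.8/z) · ln([K⁺]_out/[K⁺]_in) with z = +1.
= (26.8/1) · ln(9.11/95.4) = 26.80 · ln(0.09549)
= 26.80 · (-2.3487) = -62.95 mV

-63 mV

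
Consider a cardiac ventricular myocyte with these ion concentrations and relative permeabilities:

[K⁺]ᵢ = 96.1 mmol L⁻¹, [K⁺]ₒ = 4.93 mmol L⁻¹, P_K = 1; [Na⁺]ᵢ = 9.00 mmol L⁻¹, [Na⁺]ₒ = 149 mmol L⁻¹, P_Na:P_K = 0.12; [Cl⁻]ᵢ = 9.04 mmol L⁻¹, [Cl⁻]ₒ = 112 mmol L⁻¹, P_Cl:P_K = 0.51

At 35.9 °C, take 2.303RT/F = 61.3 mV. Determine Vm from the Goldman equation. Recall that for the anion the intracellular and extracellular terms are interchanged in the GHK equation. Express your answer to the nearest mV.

-46 mV

Vm = 61.3 · log₁₀[(Σ P·[cation]ₒ + Σ P·[anion]ᵢ) / (Σ P·[cation]ᵢ + Σ P·[anion]ₒ)]
Numerator = 1×4.93 + 0.12×149 + 0.51×9.04 = 27.42
Denominator = 1×96.1 + 0.12×9.00 + 0.51×112 = 154.3
Vm = 61.3 · log₁₀(0.17771) = 61.3 × (-0.7503) = -45.99 mV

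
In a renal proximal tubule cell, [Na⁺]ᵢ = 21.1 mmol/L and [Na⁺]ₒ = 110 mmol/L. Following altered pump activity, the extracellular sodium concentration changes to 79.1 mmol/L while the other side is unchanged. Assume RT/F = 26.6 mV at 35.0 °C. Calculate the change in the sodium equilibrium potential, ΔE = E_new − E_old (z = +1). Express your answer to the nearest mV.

E_old = (26.6/1)·ln(110/21.1) = 43.92 mV
E_new = (26.6/1)·ln(79.1/21.1) = 35.15 mV
ΔE = 35.15 − (43.92) = -8.77 mV

-9 mV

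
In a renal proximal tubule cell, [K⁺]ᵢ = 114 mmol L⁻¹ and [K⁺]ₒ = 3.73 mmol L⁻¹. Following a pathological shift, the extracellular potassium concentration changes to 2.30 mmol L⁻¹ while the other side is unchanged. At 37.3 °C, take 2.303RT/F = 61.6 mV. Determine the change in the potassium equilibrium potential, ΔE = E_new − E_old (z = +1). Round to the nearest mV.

-13 mV

E_old = (61.6/1)·log₁₀(3.73/114) = -91.49 mV
E_new = (61.6/1)·log₁₀(2.30/114) = -104.42 mV
ΔE = -104.42 − (-91.49) = -12.93 mV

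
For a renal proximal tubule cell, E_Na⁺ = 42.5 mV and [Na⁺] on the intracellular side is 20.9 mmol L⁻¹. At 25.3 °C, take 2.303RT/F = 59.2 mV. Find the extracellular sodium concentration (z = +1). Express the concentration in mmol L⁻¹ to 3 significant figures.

Nernst: E = (59.2/1) · log₁₀([out]/[in]), so log₁₀([out]/[in]) = 42.5 × 1 / 59.2 = 0.7179.
[out]/[in] = 10^(0.7179) = 5.223.
[out] = 5.223 × 20.9 = 109.2 mmol L⁻¹.

109 mmol L⁻¹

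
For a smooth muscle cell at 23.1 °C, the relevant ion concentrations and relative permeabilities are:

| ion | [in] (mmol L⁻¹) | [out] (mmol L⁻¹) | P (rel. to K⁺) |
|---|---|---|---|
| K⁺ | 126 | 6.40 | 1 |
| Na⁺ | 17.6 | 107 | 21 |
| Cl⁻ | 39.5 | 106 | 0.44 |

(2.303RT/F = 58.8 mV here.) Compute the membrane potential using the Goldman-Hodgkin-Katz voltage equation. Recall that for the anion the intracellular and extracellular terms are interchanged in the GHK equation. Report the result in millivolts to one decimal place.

Vm = 58.8 · log₁₀[(Σ P·[cation]ₒ + Σ P·[anion]ᵢ) / (Σ P·[cation]ᵢ + Σ P·[anion]ₒ)]
Numerator = 1×6.40 + 21×107 + 0.44×39.5 = 2271
Denominator = 1×126 + 21×17.6 + 0.44×106 = 542.2
Vm = 58.8 · log₁₀(4.1878) = 58.8 × (0.6220) = 36.57 mV

36.6 mV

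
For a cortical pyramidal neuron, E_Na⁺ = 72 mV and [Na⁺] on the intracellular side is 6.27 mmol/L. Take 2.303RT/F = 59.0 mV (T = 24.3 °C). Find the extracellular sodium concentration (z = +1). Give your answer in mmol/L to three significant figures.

104 mmol/L

Nernst: E = (59.0/1) · log₁₀([out]/[in]), so log₁₀([out]/[in]) = 72.0 × 1 / 59.0 = 1.2203.
[out]/[in] = 10^(1.2203) = 16.61.
[out] = 16.61 × 6.27 = 104.1 mmol/L.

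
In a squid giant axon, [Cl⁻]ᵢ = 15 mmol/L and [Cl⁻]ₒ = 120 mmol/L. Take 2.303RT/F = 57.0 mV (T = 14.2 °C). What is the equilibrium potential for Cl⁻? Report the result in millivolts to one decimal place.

E = (57.0/z) · log₁₀([Cl⁻]_out/[Cl⁻]_in) with z = -1.
For an anion, dividing by z = -1 reverses the sign.
= (57.0/-1) · log₁₀(120/15) = -57.00 · log₁₀(8)
= -57.00 · (0.9031) = -51.48 mV

-51.5 mV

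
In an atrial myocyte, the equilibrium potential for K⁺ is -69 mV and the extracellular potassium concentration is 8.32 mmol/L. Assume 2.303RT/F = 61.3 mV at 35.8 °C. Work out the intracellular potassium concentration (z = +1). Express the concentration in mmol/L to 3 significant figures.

Nernst: E = (61.3/1) · log₁₀([out]/[in]), so log₁₀([out]/[in]) = -69.0 × 1 / 61.3 = -1.1256.
[out]/[in] = 10^(-1.1256) = 0.07488.
[in] = 8.32 / 0.07488 = 111.1 mmol/L.

111 mmol/L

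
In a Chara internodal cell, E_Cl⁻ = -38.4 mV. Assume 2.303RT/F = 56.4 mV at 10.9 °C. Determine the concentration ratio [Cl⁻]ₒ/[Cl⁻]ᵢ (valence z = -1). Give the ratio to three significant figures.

4.80

log₁₀([out]/[in]) = E·z/(56.4) = -38.4 × -1 / 56.4 = 0.6809
[out]/[in] = 10^(0.6809) = 4.796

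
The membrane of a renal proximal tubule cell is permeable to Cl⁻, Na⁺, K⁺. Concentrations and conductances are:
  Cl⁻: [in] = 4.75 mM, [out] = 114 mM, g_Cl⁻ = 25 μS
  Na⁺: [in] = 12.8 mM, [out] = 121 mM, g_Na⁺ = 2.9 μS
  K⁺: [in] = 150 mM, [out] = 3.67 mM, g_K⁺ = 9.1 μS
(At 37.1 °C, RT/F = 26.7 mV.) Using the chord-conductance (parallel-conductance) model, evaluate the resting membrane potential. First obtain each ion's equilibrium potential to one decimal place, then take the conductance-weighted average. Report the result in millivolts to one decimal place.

-77.0 mV

E_Cl⁻ = (26.7/-1)·ln(114/4.75) = -84.9 mV
E_Na⁺ = (26.7/1)·ln(121/12.8) = 60.0 mV
E_K⁺ = (26.7/1)·ln(3.67/150) = -99.1 mV
Vm = (Σ gᵢEᵢ)/(Σ gᵢ) = (25·-84.9 + 2.9·60.0 + 9.1·-99.1) / (25 + 2.9 + 9.1)
= -2850.31 / 37 = -77.04 mV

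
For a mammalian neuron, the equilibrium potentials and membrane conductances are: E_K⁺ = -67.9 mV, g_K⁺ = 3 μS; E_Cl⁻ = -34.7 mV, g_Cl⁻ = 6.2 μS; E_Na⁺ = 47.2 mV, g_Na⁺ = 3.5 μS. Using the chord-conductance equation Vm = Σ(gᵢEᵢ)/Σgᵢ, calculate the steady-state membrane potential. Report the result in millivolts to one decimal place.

-20.0 mV

Σ gᵢEᵢ = 3·(-67.9) + 6.2·(-34.7) + 3.5·(47.2) = -253.64
Σ gᵢ = 3 + 6.2 + 3.5 = 12.7
Vm = -253.64 / 12.7 = -19.97 mV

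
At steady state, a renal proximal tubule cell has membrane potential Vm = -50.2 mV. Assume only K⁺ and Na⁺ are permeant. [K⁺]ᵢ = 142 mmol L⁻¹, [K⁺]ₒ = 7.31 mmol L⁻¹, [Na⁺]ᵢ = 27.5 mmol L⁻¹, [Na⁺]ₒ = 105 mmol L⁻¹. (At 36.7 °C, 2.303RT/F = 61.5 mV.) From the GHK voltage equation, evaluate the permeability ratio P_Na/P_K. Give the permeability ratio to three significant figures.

0.143

Let α = P_Na/P_K. GHK: Vm = 61.5·log₁₀[(Kₒ + α·Naₒ)/(Kᵢ + α·Naᵢ)].
10^(Vm/61.5) = 10^(-50.2/61.5) = 0.15267
So 0.15267·(Kᵢ + α·Naᵢ) = Kₒ + α·Naₒ → α = (0.15267·142.0 − 7.31) / (105.0 − 0.15267·27.5)
α = (21.68 − 7.31) / (105.0 − 4.198) = 14.37/100.8 = 0.1425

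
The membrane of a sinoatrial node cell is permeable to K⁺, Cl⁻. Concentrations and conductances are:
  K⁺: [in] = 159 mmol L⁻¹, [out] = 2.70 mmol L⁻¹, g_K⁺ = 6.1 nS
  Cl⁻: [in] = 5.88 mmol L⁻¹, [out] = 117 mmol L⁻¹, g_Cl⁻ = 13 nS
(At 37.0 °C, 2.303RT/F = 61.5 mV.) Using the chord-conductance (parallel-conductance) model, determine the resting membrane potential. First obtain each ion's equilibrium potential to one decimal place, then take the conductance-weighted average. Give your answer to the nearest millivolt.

E_K⁺ = (61.5/1)·log₁₀(2.70/159) = -108.9 mV
E_Cl⁻ = (61.5/-1)·log₁₀(117/5.88) = -79.9 mV
Vm = (Σ gᵢEᵢ)/(Σ gᵢ) = (6.1·-108.9 + 13·-79.9) / (6.1 + 13)
= -1702.99 / 19.1 = -89.16 mV

-89 mV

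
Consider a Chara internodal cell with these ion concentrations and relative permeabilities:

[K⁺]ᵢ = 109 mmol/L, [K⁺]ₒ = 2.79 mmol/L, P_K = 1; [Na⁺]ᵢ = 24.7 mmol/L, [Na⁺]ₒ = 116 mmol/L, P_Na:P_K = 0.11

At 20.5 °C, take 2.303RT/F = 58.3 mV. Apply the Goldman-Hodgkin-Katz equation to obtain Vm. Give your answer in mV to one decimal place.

-49.9 mV

Vm = 58.3 · log₁₀[(Σ P·[cation]ₒ + Σ P·[anion]ᵢ) / (Σ P·[cation]ᵢ + Σ P·[anion]ₒ)]
Numerator = 1×2.79 + 0.11×116 = 15.55
Denominator = 1×109 + 0.11×24.7 = 111.7
Vm = 58.3 · log₁₀(0.13919) = 58.3 × (-0.8564) = -49.93 mV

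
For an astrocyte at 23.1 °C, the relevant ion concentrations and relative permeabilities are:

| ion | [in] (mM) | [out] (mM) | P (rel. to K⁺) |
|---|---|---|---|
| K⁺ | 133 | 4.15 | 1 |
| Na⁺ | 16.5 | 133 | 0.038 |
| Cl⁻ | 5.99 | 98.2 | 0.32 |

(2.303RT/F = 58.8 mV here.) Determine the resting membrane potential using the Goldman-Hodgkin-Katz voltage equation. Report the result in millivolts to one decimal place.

Vm = 58.8 · log₁₀[(Σ P·[cation]ₒ + Σ P·[anion]ᵢ) / (Σ P·[cation]ᵢ + Σ P·[anion]ₒ)]
Numerator = 1×4.15 + 0.038×133 + 0.32×5.99 = 11.12
Denominator = 1×133 + 0.038×16.5 + 0.32×98.2 = 165.1
Vm = 58.8 · log₁₀(0.067378) = 58.8 × (-1.1715) = -68.88 mV

-68.9 mV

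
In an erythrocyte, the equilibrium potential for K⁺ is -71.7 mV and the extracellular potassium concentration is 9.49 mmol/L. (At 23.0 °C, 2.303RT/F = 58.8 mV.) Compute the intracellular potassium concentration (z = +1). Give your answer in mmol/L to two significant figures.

160 mmol/L

Nernst: E = (58.8/1) · log₁₀([out]/[in]), so log₁₀([out]/[in]) = -71.7 × 1 / 58.8 = -1.2194.
[out]/[in] = 10^(-1.2194) = 0.06034.
[in] = 9.49 / 0.06034 = 157.3 mmol/L.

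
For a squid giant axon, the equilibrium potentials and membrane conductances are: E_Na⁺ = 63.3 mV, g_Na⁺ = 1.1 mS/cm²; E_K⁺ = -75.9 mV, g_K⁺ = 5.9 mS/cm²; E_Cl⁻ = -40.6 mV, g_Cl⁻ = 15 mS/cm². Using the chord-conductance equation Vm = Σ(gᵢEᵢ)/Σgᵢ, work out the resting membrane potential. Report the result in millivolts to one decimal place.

-44.9 mV

Σ gᵢEᵢ = 1.1·(63.3) + 5.9·(-75.9) + 15·(-40.6) = -987.18
Σ gᵢ = 1.1 + 5.9 + 15 = 22
Vm = -987.18 / 22 = -44.87 mV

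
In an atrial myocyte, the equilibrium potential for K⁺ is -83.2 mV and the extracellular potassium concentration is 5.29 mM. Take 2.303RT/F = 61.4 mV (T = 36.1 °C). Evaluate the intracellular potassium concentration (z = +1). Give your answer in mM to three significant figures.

120 mM

Nernst: E = (61.4/1) · log₁₀([out]/[in]), so log₁₀([out]/[in]) = -83.2 × 1 / 61.4 = -1.3550.
[out]/[in] = 10^(-1.3550) = 0.04415.
[in] = 5.29 / 0.04415 = 119.8 mM.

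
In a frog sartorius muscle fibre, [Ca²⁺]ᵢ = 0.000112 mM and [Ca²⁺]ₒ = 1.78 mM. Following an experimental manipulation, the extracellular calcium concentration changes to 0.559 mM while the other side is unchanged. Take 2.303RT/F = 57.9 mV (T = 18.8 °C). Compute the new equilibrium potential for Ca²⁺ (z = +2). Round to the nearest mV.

107 mV

After the shift: [Ca²⁺]_out = 0.559, [Ca²⁺]_in = 0.000112 mM.
E_new = (57.9/2)·log₁₀(0.559/0.000112) = 28.95 · (3.6982) = 107.06 mV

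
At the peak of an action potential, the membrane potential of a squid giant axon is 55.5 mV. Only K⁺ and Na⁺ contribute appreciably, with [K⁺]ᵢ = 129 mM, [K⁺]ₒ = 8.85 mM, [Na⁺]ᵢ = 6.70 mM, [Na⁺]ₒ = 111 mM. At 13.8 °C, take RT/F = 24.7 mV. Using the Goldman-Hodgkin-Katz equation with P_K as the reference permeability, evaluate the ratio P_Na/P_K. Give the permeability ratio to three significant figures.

Let α = P_Na/P_K. GHK: Vm = 24.7·ln[(Kₒ + α·Naₒ)/(Kᵢ + α·Naᵢ)].
e^(Vm/24.7) = e^(55.5/24.7) = 9.459
So 9.459·(Kᵢ + α·Naᵢ) = Kₒ + α·Naₒ → α = (9.459·129.0 − 8.85) / (111.0 − 9.459·6.7)
α = (1220 − 8.85) / (111.0 − 63.38) = 1211/47.62 = 25.44

25.4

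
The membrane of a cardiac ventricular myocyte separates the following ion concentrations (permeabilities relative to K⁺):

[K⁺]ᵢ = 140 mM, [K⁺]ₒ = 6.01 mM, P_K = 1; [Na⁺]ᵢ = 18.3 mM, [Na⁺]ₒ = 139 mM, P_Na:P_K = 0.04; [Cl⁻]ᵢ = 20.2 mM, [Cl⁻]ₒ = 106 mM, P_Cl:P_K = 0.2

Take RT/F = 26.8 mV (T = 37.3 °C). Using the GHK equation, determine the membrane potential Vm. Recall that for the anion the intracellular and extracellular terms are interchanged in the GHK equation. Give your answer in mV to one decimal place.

Vm = 26.8 · ln[(Σ P·[cation]ₒ + Σ P·[anion]ᵢ) / (Σ P·[cation]ᵢ + Σ P·[anion]ₒ)]
Numerator = 1×6.01 + 0.04×139 + 0.2×20.2 = 15.61
Denominator = 1×140 + 0.04×18.3 + 0.2×106 = 161.9
Vm = 26.8 · ln(0.096398) = 26.8 × (-2.3393) = -62.69 mV

-62.7 mV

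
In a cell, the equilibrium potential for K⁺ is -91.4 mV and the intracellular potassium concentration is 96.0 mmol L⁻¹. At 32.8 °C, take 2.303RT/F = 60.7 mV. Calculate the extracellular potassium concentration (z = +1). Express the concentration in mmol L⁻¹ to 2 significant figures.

3.0 mmol L⁻¹

Nernst: E = (60.7/1) · log₁₀([out]/[in]), so log₁₀([out]/[in]) = -91.4 × 1 / 60.7 = -1.5058.
[out]/[in] = 10^(-1.5058) = 0.03121.
[out] = 0.03121 × 96.0 = 2.996 mmol L⁻¹.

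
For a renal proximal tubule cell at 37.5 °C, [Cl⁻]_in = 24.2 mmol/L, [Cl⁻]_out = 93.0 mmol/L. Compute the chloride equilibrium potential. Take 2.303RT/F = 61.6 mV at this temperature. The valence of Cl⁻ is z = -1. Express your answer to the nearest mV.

E = (61.6/z) · log₁₀([Cl⁻]_out/[Cl⁻]_in) with z = -1.
For an anion, dividing by z = -1 reverses the sign.
= (61.6/-1) · log₁₀(93.0/24.2) = -61.60 · log₁₀(3.843)
= -61.60 · (0.5847) = -36.02 mV

-36 mV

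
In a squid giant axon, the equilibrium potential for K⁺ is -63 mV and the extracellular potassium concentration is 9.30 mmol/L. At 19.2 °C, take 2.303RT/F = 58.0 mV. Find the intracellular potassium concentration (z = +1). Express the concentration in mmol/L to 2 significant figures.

Nernst: E = (58.0/1) · log₁₀([out]/[in]), so log₁₀([out]/[in]) = -63.0 × 1 / 58.0 = -1.0862.
[out]/[in] = 10^(-1.0862) = 0.082.
[in] = 9.30 / 0.082 = 113.4 mmol/L.

110 mmol/L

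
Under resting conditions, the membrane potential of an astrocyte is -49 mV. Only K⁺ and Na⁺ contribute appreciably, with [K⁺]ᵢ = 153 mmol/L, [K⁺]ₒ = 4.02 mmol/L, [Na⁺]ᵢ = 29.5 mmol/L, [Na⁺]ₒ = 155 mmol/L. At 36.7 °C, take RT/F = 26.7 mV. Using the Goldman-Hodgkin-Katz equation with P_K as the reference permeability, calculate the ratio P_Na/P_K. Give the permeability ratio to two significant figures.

Let α = P_Na/P_K. GHK: Vm = 26.7·ln[(Kₒ + α·Naₒ)/(Kᵢ + α·Naᵢ)].
e^(Vm/26.7) = e^(-49.0/26.7) = 0.15958
So 0.15958·(Kᵢ + α·Naᵢ) = Kₒ + α·Naₒ → α = (0.15958·153.0 − 4.02) / (155.0 − 0.15958·29.5)
α = (24.42 − 4.02) / (155.0 − 4.708) = 20.4/150.3 = 0.1357

0.14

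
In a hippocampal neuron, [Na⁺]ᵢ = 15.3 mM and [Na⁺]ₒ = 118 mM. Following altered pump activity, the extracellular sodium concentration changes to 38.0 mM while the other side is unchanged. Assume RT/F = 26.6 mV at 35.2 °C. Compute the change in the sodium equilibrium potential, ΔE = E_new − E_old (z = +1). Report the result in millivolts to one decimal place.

E_old = (26.6/1)·ln(118/15.3) = 54.34 mV
E_new = (26.6/1)·ln(38.0/15.3) = 24.20 mV
ΔE = 24.20 − (54.34) = -30.14 mV

-30.1 mV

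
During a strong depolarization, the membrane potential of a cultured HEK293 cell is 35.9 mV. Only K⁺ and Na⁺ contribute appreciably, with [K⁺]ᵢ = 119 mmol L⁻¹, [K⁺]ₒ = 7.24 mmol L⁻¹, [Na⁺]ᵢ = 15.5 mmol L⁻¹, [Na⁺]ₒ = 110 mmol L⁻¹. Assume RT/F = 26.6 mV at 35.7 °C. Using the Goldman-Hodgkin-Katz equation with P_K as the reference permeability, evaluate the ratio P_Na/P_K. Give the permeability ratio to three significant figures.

8.99

Let α = P_Na/P_K. GHK: Vm = 26.6·ln[(Kₒ + α·Naₒ)/(Kᵢ + α·Naᵢ)].
e^(Vm/26.6) = e^(35.9/26.6) = 3.856
So 3.856·(Kᵢ + α·Naᵢ) = Kₒ + α·Naₒ → α = (3.856·119.0 − 7.24) / (110.0 − 3.856·15.5)
α = (458.9 − 7.24) / (110.0 − 59.77) = 451.6/50.23 = 8.991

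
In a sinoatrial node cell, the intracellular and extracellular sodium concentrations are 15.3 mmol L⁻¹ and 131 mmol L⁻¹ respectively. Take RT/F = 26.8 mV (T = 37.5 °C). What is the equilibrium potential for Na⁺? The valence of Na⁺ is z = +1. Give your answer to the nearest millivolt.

58 mV

E = (26.8/z) · ln([Na⁺]_out/[Na⁺]_in) with z = +1.
= (26.8/1) · ln(131/15.3) = 26.80 · ln(8.562)
= 26.80 · (2.1473) = 57.55 mV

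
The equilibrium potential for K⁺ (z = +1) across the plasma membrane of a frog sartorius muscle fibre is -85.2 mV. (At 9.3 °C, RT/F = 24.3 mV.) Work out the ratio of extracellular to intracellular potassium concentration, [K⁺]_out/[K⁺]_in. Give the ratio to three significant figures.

ln([out]/[in]) = E·z/(24.3) = -85.2 × 1 / 24.3 = -3.5062
[out]/[in] = e^(-3.5062) = 0.03001

0.0300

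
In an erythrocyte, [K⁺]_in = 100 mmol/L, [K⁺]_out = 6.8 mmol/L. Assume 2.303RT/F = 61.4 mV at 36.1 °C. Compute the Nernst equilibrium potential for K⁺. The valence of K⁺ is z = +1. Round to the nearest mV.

E = (61.4/z) · log₁₀([K⁺]_out/[K⁺]_in) with z = +1.
= (61.4/1) · log₁₀(6.8/100) = 61.40 · log₁₀(0.068)
= 61.40 · (-1.1675) = -71.68 mV

-72 mV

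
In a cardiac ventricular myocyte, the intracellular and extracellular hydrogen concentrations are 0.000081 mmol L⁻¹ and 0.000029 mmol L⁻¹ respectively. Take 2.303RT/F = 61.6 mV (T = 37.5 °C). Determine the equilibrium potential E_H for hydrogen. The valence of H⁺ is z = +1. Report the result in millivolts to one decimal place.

E = (61.6/z) · log₁₀([H⁺]_out/[H⁺]_in) with z = +1.
= (61.6/1) · log₁₀(0.000029/0.000081) = 61.60 · log₁₀(0.358)
= 61.60 · (-0.4461) = -27.48 mV

-27.5 mV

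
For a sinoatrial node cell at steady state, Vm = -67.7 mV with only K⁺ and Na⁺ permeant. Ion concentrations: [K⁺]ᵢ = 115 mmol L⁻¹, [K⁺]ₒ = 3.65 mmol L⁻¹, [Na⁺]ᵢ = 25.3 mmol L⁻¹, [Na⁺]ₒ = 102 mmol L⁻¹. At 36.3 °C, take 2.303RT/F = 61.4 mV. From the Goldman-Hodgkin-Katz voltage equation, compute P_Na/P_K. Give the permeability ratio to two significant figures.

0.054

Let α = P_Na/P_K. GHK: Vm = 61.4·log₁₀[(Kₒ + α·Naₒ)/(Kᵢ + α·Naᵢ)].
10^(Vm/61.4) = 10^(-67.7/61.4) = 0.078958
So 0.078958·(Kᵢ + α·Naᵢ) = Kₒ + α·Naₒ → α = (0.078958·115.0 − 3.65) / (102.0 − 0.078958·25.3)
α = (9.08 − 3.65) / (102.0 − 1.998) = 5.43/100 = 0.0543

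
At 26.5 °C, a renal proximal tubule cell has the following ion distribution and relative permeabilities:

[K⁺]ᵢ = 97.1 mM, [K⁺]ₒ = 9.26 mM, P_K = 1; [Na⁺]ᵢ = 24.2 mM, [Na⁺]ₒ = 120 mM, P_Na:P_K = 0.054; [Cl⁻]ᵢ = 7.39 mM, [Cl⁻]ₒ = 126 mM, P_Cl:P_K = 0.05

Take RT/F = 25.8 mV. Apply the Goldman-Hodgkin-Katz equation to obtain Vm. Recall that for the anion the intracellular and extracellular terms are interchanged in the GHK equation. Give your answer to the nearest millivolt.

-48 mV

Vm = 25.8 · ln[(Σ P·[cation]ₒ + Σ P·[anion]ᵢ) / (Σ P·[cation]ᵢ + Σ P·[anion]ₒ)]
Numerator = 1×9.26 + 0.054×120 + 0.05×7.39 = 16.11
Denominator = 1×97.1 + 0.054×24.2 + 0.05×126 = 104.7
Vm = 25.8 · ln(0.15385) = 25.8 × (-1.8718) = -48.29 mV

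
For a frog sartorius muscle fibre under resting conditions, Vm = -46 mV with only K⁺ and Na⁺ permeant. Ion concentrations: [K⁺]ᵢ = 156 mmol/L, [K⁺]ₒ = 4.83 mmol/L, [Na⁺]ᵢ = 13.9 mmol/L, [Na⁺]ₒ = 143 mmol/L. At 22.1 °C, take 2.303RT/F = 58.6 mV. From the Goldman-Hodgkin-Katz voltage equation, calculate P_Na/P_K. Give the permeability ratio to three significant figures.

0.148

Let α = P_Na/P_K. GHK: Vm = 58.6·log₁₀[(Kₒ + α·Naₒ)/(Kᵢ + α·Naᵢ)].
10^(Vm/58.6) = 10^(-46.0/58.6) = 0.16407
So 0.16407·(Kᵢ + α·Naᵢ) = Kₒ + α·Naₒ → α = (0.16407·156.0 − 4.83) / (143.0 − 0.16407·13.9)
α = (25.59 − 4.83) / (143.0 − 2.281) = 20.76/140.7 = 0.1476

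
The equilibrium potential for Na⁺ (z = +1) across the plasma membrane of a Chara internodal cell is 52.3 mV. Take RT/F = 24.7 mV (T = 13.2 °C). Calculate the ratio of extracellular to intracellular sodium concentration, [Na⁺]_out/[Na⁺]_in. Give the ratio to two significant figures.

8.3

ln([out]/[in]) = E·z/(24.7) = 52.3 × 1 / 24.7 = 2.1174
[out]/[in] = e^(2.1174) = 8.31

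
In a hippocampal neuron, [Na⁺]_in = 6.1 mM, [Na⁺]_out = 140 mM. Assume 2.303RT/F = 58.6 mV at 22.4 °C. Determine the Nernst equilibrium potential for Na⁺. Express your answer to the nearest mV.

80 mV

E = (58.6/z) · log₁₀([Na⁺]_out/[Na⁺]_in) with z = +1.
= (58.6/1) · log₁₀(140/6.1) = 58.60 · log₁₀(22.95)
= 58.60 · (1.3608) = 79.74 mV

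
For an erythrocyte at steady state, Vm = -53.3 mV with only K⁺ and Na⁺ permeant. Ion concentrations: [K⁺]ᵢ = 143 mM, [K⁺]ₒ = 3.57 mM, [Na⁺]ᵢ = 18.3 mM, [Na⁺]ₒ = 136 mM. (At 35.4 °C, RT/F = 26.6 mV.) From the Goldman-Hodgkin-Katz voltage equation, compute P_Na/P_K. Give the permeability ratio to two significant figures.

0.12

Let α = P_Na/P_K. GHK: Vm = 26.6·ln[(Kₒ + α·Naₒ)/(Kᵢ + α·Naᵢ)].
e^(Vm/26.6) = e^(-53.3/26.6) = 0.13483
So 0.13483·(Kᵢ + α·Naᵢ) = Kₒ + α·Naₒ → α = (0.13483·143.0 − 3.57) / (136.0 − 0.13483·18.3)
α = (19.28 − 3.57) / (136.0 − 2.467) = 15.71/133.5 = 0.1177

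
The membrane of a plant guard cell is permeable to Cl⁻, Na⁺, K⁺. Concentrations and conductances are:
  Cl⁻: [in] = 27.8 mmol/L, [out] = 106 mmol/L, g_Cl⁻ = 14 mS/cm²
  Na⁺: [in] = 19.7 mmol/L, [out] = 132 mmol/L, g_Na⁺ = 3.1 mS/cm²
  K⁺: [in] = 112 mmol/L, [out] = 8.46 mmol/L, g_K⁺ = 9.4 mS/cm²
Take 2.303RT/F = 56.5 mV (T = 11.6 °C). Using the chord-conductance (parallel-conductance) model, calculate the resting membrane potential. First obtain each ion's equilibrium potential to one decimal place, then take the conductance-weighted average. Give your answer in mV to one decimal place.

E_Cl⁻ = (56.5/-1)·log₁₀(106/27.8) = -32.8 mV
E_Na⁺ = (56.5/1)·log₁₀(132/19.7) = 46.7 mV
E_K⁺ = (56.5/1)·log₁₀(8.46/112) = -63.4 mV
Vm = (Σ gᵢEᵢ)/(Σ gᵢ) = (14·-32.8 + 3.1·46.7 + 9.4·-63.4) / (14 + 3.1 + 9.4)
= -910.39 / 26.5 = -34.35 mV

-34.4 mV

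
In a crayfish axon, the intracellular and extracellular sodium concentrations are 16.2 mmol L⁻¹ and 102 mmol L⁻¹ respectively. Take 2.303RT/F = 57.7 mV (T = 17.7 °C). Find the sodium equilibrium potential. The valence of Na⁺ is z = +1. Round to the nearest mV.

46 mV

E = (57.7/z) · log₁₀([Na⁺]_out/[Na⁺]_in) with z = +1.
= (57.7/1) · log₁₀(102/16.2) = 57.70 · log₁₀(6.296)
= 57.70 · (0.7991) = 46.11 mV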